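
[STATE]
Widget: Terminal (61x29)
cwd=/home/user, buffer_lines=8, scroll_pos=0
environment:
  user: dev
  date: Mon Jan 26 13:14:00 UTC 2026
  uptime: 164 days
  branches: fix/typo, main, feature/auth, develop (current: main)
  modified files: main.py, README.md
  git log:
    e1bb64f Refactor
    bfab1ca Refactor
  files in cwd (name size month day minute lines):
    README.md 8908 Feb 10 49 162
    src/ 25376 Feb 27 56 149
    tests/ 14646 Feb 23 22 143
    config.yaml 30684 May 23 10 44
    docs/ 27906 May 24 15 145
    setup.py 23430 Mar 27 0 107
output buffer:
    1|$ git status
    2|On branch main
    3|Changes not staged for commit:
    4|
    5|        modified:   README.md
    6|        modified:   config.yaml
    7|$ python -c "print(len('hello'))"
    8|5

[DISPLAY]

$ git status                                                 
On branch main                                               
Changes not staged for commit:                               
                                                             
        modified:   README.md                                
        modified:   config.yaml                              
$ python -c "print(len('hello'))"                            
5                                                            
$ █                                                          
                                                             
                                                             
                                                             
                                                             
                                                             
                                                             
                                                             
                                                             
                                                             
                                                             
                                                             
                                                             
                                                             
                                                             
                                                             
                                                             
                                                             
                                                             
                                                             
                                                             


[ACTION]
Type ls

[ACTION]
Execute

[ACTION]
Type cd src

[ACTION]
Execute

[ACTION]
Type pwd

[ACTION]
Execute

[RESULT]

$ git status                                                 
On branch main                                               
Changes not staged for commit:                               
                                                             
        modified:   README.md                                
        modified:   config.yaml                              
$ python -c "print(len('hello'))"                            
5                                                            
$ ls                                                         
README.md  src/  tests/  config.yaml  docs/  setup.py        
$ cd src                                                     
                                                             
$ pwd                                                        
/home/user/src                                               
$ █                                                          
                                                             
                                                             
                                                             
                                                             
                                                             
                                                             
                                                             
                                                             
                                                             
                                                             
                                                             
                                                             
                                                             
                                                             


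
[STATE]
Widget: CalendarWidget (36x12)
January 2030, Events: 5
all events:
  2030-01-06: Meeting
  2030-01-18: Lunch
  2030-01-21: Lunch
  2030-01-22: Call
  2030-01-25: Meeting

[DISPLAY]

            January 2030            
Mo Tu We Th Fr Sa Su                
    1  2  3  4  5  6*               
 7  8  9 10 11 12 13                
14 15 16 17 18* 19 20               
21* 22* 23 24 25* 26 27             
28 29 30 31                         
                                    
                                    
                                    
                                    
                                    


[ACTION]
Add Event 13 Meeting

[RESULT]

            January 2030            
Mo Tu We Th Fr Sa Su                
    1  2  3  4  5  6*               
 7  8  9 10 11 12 13*               
14 15 16 17 18* 19 20               
21* 22* 23 24 25* 26 27             
28 29 30 31                         
                                    
                                    
                                    
                                    
                                    


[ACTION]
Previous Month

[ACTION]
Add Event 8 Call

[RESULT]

           December 2029            
Mo Tu We Th Fr Sa Su                
                1  2                
 3  4  5  6  7  8*  9               
10 11 12 13 14 15 16                
17 18 19 20 21 22 23                
24 25 26 27 28 29 30                
31                                  
                                    
                                    
                                    
                                    


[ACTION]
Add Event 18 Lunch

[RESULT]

           December 2029            
Mo Tu We Th Fr Sa Su                
                1  2                
 3  4  5  6  7  8*  9               
10 11 12 13 14 15 16                
17 18* 19 20 21 22 23               
24 25 26 27 28 29 30                
31                                  
                                    
                                    
                                    
                                    


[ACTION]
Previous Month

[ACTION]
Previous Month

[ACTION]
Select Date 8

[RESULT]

            October 2029            
Mo Tu We Th Fr Sa Su                
 1  2  3  4  5  6  7                
[ 8]  9 10 11 12 13 14              
15 16 17 18 19 20 21                
22 23 24 25 26 27 28                
29 30 31                            
                                    
                                    
                                    
                                    
                                    


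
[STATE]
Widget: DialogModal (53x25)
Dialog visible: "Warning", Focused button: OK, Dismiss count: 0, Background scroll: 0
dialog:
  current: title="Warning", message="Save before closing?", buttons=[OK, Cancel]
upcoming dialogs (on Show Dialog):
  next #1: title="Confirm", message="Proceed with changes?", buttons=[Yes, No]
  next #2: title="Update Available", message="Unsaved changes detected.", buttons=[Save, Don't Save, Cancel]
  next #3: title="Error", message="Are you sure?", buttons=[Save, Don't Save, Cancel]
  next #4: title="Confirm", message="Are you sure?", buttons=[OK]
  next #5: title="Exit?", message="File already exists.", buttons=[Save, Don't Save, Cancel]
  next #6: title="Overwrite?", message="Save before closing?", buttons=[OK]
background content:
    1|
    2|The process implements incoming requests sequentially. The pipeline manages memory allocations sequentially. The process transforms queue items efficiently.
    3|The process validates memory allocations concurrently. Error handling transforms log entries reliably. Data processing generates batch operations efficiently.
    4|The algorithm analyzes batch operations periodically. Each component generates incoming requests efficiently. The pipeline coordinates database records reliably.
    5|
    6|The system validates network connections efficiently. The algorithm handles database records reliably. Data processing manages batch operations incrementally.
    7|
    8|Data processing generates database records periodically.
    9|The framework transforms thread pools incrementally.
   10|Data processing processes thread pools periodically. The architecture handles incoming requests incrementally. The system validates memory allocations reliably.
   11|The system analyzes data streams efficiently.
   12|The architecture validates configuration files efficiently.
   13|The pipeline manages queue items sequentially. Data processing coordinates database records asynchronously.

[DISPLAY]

                                                     
The process implements incoming requests sequentially
The process validates memory allocations concurrently
The algorithm analyzes batch operations periodically.
                                                     
The system validates network connections efficiently.
                                                     
Data processing generates database records periodical
The framework transforms thread pools incrementally. 
Data processing processes thread pools periodically. 
The system ana┌──────────────────────┐iently.        
The architectu│       Warning        │on files effici
The pipeline m│ Save before closing? │ntially. Data p
              │    [OK]  Cancel      │               
              └──────────────────────┘               
                                                     
                                                     
                                                     
                                                     
                                                     
                                                     
                                                     
                                                     
                                                     
                                                     


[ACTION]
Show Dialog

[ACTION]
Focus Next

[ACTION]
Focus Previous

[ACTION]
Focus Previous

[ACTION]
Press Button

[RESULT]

                                                     
The process implements incoming requests sequentially
The process validates memory allocations concurrently
The algorithm analyzes batch operations periodically.
                                                     
The system validates network connections efficiently.
                                                     
Data processing generates database records periodical
The framework transforms thread pools incrementally. 
Data processing processes thread pools periodically. 
The system analyzes data streams efficiently.        
The architecture validates configuration files effici
The pipeline manages queue items sequentially. Data p
                                                     
                                                     
                                                     
                                                     
                                                     
                                                     
                                                     
                                                     
                                                     
                                                     
                                                     
                                                     


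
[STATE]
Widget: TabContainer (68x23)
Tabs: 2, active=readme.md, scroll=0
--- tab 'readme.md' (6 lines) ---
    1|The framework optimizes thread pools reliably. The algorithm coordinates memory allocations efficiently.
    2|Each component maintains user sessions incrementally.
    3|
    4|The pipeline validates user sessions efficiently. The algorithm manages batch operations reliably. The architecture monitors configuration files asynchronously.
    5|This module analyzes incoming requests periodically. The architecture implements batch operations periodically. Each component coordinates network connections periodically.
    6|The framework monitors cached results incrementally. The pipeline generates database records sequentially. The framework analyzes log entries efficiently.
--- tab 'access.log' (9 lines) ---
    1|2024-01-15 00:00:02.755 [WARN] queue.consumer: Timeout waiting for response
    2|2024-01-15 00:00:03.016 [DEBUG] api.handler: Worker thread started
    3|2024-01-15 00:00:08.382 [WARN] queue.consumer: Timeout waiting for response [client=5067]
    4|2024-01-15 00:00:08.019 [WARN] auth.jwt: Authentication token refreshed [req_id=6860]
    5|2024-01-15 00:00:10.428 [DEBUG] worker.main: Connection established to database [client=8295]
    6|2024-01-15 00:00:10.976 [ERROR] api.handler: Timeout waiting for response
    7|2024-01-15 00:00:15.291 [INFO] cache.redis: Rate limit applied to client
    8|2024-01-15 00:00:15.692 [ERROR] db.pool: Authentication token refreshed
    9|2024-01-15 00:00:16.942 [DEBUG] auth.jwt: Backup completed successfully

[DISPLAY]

[readme.md]│ access.log                                             
────────────────────────────────────────────────────────────────────
The framework optimizes thread pools reliably. The algorithm coordin
Each component maintains user sessions incrementally.               
                                                                    
The pipeline validates user sessions efficiently. The algorithm mana
This module analyzes incoming requests periodically. The architectur
The framework monitors cached results incrementally. The pipeline ge
                                                                    
                                                                    
                                                                    
                                                                    
                                                                    
                                                                    
                                                                    
                                                                    
                                                                    
                                                                    
                                                                    
                                                                    
                                                                    
                                                                    
                                                                    


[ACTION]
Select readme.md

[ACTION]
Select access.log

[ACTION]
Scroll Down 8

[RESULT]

 readme.md │[access.log]                                            
────────────────────────────────────────────────────────────────────
2024-01-15 00:00:16.942 [DEBUG] auth.jwt: Backup completed successfu
                                                                    
                                                                    
                                                                    
                                                                    
                                                                    
                                                                    
                                                                    
                                                                    
                                                                    
                                                                    
                                                                    
                                                                    
                                                                    
                                                                    
                                                                    
                                                                    
                                                                    
                                                                    
                                                                    
                                                                    


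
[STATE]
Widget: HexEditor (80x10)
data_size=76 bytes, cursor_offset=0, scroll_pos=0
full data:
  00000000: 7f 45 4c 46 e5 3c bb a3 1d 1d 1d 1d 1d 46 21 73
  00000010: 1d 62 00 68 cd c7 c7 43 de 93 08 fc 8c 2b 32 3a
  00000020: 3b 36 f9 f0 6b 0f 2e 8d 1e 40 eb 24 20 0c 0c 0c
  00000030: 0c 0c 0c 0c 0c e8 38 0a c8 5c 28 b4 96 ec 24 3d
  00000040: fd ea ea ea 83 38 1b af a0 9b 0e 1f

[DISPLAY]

00000000  7F 45 4c 46 e5 3c bb a3  1d 1d 1d 1d 1d 46 21 73  |.ELF.<.......F!s|  
00000010  1d 62 00 68 cd c7 c7 43  de 93 08 fc 8c 2b 32 3a  |.b.h...C.....+2:|  
00000020  3b 36 f9 f0 6b 0f 2e 8d  1e 40 eb 24 20 0c 0c 0c  |;6..k....@.$ ...|  
00000030  0c 0c 0c 0c 0c e8 38 0a  c8 5c 28 b4 96 ec 24 3d  |......8..\(...$=|  
00000040  fd ea ea ea 83 38 1b af  a0 9b 0e 1f              |.....8......    |  
                                                                                
                                                                                
                                                                                
                                                                                
                                                                                


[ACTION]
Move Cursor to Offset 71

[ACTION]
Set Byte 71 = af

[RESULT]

00000000  7f 45 4c 46 e5 3c bb a3  1d 1d 1d 1d 1d 46 21 73  |.ELF.<.......F!s|  
00000010  1d 62 00 68 cd c7 c7 43  de 93 08 fc 8c 2b 32 3a  |.b.h...C.....+2:|  
00000020  3b 36 f9 f0 6b 0f 2e 8d  1e 40 eb 24 20 0c 0c 0c  |;6..k....@.$ ...|  
00000030  0c 0c 0c 0c 0c e8 38 0a  c8 5c 28 b4 96 ec 24 3d  |......8..\(...$=|  
00000040  fd ea ea ea 83 38 1b AF  a0 9b 0e 1f              |.....8......    |  
                                                                                
                                                                                
                                                                                
                                                                                
                                                                                


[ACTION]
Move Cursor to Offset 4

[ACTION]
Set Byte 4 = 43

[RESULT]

00000000  7f 45 4c 46 43 3c bb a3  1d 1d 1d 1d 1d 46 21 73  |.ELFC<.......F!s|  
00000010  1d 62 00 68 cd c7 c7 43  de 93 08 fc 8c 2b 32 3a  |.b.h...C.....+2:|  
00000020  3b 36 f9 f0 6b 0f 2e 8d  1e 40 eb 24 20 0c 0c 0c  |;6..k....@.$ ...|  
00000030  0c 0c 0c 0c 0c e8 38 0a  c8 5c 28 b4 96 ec 24 3d  |......8..\(...$=|  
00000040  fd ea ea ea 83 38 1b af  a0 9b 0e 1f              |.....8......    |  
                                                                                
                                                                                
                                                                                
                                                                                
                                                                                


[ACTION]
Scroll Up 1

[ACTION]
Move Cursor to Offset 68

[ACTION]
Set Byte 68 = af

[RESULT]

00000000  7f 45 4c 46 43 3c bb a3  1d 1d 1d 1d 1d 46 21 73  |.ELFC<.......F!s|  
00000010  1d 62 00 68 cd c7 c7 43  de 93 08 fc 8c 2b 32 3a  |.b.h...C.....+2:|  
00000020  3b 36 f9 f0 6b 0f 2e 8d  1e 40 eb 24 20 0c 0c 0c  |;6..k....@.$ ...|  
00000030  0c 0c 0c 0c 0c e8 38 0a  c8 5c 28 b4 96 ec 24 3d  |......8..\(...$=|  
00000040  fd ea ea ea AF 38 1b af  a0 9b 0e 1f              |.....8......    |  
                                                                                
                                                                                
                                                                                
                                                                                
                                                                                


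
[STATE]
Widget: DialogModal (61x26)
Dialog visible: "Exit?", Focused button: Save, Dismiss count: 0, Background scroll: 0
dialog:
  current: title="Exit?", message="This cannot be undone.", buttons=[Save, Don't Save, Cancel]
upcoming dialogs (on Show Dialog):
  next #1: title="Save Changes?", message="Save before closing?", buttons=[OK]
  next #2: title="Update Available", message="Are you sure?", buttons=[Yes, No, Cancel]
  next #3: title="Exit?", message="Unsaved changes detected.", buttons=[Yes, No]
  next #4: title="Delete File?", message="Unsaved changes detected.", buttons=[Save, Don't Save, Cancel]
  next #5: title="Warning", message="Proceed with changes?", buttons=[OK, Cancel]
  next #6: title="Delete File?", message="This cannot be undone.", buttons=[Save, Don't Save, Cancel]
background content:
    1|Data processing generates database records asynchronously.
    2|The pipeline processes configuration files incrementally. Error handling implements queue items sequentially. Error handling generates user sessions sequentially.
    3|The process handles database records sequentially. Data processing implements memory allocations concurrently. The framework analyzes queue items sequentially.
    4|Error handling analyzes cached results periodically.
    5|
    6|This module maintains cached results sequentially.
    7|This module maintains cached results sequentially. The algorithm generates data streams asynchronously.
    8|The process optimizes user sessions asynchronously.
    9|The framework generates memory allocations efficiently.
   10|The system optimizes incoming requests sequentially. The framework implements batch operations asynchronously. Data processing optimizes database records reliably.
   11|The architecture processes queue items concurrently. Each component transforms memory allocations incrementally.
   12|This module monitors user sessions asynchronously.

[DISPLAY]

Data processing generates database records asynchronously.   
The pipeline processes configuration files incrementally. Err
The process handles database records sequentially. Data proce
Error handling analyzes cached results periodically.         
                                                             
This module maintains cached results sequentially.           
This module maintains cached results sequentially. The algori
The process optimizes user sessions asynchronously.          
The framework generates memory allocations efficiently.      
The system optimizes incoming requests sequentially. The fram
The architectu┌──────────────────────────────┐ently. Each com
This module mo│            Exit?             │sly.           
              │    This cannot be undone.    │               
              │ [Save]  Don't Save   Cancel  │               
              └──────────────────────────────┘               
                                                             
                                                             
                                                             
                                                             
                                                             
                                                             
                                                             
                                                             
                                                             
                                                             
                                                             


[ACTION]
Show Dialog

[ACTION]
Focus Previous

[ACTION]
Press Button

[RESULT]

Data processing generates database records asynchronously.   
The pipeline processes configuration files incrementally. Err
The process handles database records sequentially. Data proce
Error handling analyzes cached results periodically.         
                                                             
This module maintains cached results sequentially.           
This module maintains cached results sequentially. The algori
The process optimizes user sessions asynchronously.          
The framework generates memory allocations efficiently.      
The system optimizes incoming requests sequentially. The fram
The architecture processes queue items concurrently. Each com
This module monitors user sessions asynchronously.           
                                                             
                                                             
                                                             
                                                             
                                                             
                                                             
                                                             
                                                             
                                                             
                                                             
                                                             
                                                             
                                                             
                                                             


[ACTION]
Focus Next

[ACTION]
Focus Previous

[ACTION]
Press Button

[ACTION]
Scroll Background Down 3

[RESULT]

Error handling analyzes cached results periodically.         
                                                             
This module maintains cached results sequentially.           
This module maintains cached results sequentially. The algori
The process optimizes user sessions asynchronously.          
The framework generates memory allocations efficiently.      
The system optimizes incoming requests sequentially. The fram
The architecture processes queue items concurrently. Each com
This module monitors user sessions asynchronously.           
                                                             
                                                             
                                                             
                                                             
                                                             
                                                             
                                                             
                                                             
                                                             
                                                             
                                                             
                                                             
                                                             
                                                             
                                                             
                                                             
                                                             


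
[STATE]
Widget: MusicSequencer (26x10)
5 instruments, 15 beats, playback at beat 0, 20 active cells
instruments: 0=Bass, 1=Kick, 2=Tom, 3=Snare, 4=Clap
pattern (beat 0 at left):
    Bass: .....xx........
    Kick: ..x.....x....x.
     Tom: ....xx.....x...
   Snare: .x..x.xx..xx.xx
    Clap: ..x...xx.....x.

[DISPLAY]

      ▼12345678901234     
  Bass·····██········     
  Kick··█·····█····█·     
   Tom····██·····█···     
 Snare·█··█·██··██·██     
  Clap··█···██·····█·     
                          
                          
                          
                          


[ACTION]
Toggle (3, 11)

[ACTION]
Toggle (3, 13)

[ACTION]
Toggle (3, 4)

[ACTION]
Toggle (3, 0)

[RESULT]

      ▼12345678901234     
  Bass·····██········     
  Kick··█·····█····█·     
   Tom····██·····█···     
 Snare██····██··█···█     
  Clap··█···██·····█·     
                          
                          
                          
                          


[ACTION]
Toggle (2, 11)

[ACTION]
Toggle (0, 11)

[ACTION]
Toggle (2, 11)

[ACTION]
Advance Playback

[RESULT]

      0▼2345678901234     
  Bass·····██····█···     
  Kick··█·····█····█·     
   Tom····██·····█···     
 Snare██····██··█···█     
  Clap··█···██·····█·     
                          
                          
                          
                          


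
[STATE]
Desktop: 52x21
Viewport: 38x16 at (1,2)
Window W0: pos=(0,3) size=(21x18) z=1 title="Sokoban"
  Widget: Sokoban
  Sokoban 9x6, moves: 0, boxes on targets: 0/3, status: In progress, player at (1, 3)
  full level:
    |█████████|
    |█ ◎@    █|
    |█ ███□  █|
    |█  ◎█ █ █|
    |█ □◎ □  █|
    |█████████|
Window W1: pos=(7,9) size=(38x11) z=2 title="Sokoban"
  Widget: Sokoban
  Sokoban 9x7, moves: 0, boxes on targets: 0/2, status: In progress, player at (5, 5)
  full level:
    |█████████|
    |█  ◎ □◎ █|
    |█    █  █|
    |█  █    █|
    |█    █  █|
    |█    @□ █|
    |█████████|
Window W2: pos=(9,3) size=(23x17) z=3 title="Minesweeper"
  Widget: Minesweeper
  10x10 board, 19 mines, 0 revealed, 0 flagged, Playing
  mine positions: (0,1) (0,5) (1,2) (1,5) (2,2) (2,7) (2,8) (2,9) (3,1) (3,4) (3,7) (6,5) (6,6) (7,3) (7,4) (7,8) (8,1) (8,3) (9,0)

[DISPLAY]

                                      
━━━━━━━━┏━━━━━━━━━━━━━━━━━━━━━┓       
 Sokoban┃ Minesweeper         ┃       
────────┠─────────────────────┨       
████████┃■■■■■■■■■■           ┃       
█ ◎@    ┃■■■■■■■■■■           ┃       
█ ███□  ┃■■■■■■■■■■           ┃       
█  ◎█ ┏━┃■■■■■■■■■■           ┃━━━━━━━
█ □◎ □┃ ┃■■■■■■■■■■           ┃       
██████┠─┃■■■■■■■■■■           ┃───────
Moves:┃█┃■■■■■■■■■■           ┃       
      ┃█┃■■■■■■■■■■           ┃       
      ┃█┃■■■■■■■■■■           ┃       
      ┃█┃■■■■■■■■■■           ┃       
      ┃█┃                     ┃       
      ┃█┃                     ┃       


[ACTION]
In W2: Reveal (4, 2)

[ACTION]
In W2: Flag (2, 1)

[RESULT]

                                      
━━━━━━━━┏━━━━━━━━━━━━━━━━━━━━━┓       
 Sokoban┃ Minesweeper         ┃       
────────┠─────────────────────┨       
████████┃■■■■■■■■■■           ┃       
█ ◎@    ┃■■■■■■■■■■           ┃       
█ ███□  ┃■⚑■■■■■■■■           ┃       
█  ◎█ ┏━┃■■■■■■■■■■           ┃━━━━━━━
█ □◎ □┃ ┃■■1■■■■■■■           ┃       
██████┠─┃■■■■■■■■■■           ┃───────
Moves:┃█┃■■■■■■■■■■           ┃       
      ┃█┃■■■■■■■■■■           ┃       
      ┃█┃■■■■■■■■■■           ┃       
      ┃█┃■■■■■■■■■■           ┃       
      ┃█┃                     ┃       
      ┃█┃                     ┃       


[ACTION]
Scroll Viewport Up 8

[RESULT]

                                      
                                      
                                      
━━━━━━━━┏━━━━━━━━━━━━━━━━━━━━━┓       
 Sokoban┃ Minesweeper         ┃       
────────┠─────────────────────┨       
████████┃■■■■■■■■■■           ┃       
█ ◎@    ┃■■■■■■■■■■           ┃       
█ ███□  ┃■⚑■■■■■■■■           ┃       
█  ◎█ ┏━┃■■■■■■■■■■           ┃━━━━━━━
█ □◎ □┃ ┃■■1■■■■■■■           ┃       
██████┠─┃■■■■■■■■■■           ┃───────
Moves:┃█┃■■■■■■■■■■           ┃       
      ┃█┃■■■■■■■■■■           ┃       
      ┃█┃■■■■■■■■■■           ┃       
      ┃█┃■■■■■■■■■■           ┃       


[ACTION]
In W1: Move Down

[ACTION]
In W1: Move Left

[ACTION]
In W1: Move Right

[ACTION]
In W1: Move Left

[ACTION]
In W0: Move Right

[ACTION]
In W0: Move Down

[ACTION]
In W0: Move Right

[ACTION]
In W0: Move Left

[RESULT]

                                      
                                      
                                      
━━━━━━━━┏━━━━━━━━━━━━━━━━━━━━━┓       
 Sokoban┃ Minesweeper         ┃       
────────┠─────────────────────┨       
████████┃■■■■■■■■■■           ┃       
█ ◎ @   ┃■■■■■■■■■■           ┃       
█ ███□  ┃■⚑■■■■■■■■           ┃       
█  ◎█ ┏━┃■■■■■■■■■■           ┃━━━━━━━
█ □◎ □┃ ┃■■1■■■■■■■           ┃       
██████┠─┃■■■■■■■■■■           ┃───────
Moves:┃█┃■■■■■■■■■■           ┃       
      ┃█┃■■■■■■■■■■           ┃       
      ┃█┃■■■■■■■■■■           ┃       
      ┃█┃■■■■■■■■■■           ┃       


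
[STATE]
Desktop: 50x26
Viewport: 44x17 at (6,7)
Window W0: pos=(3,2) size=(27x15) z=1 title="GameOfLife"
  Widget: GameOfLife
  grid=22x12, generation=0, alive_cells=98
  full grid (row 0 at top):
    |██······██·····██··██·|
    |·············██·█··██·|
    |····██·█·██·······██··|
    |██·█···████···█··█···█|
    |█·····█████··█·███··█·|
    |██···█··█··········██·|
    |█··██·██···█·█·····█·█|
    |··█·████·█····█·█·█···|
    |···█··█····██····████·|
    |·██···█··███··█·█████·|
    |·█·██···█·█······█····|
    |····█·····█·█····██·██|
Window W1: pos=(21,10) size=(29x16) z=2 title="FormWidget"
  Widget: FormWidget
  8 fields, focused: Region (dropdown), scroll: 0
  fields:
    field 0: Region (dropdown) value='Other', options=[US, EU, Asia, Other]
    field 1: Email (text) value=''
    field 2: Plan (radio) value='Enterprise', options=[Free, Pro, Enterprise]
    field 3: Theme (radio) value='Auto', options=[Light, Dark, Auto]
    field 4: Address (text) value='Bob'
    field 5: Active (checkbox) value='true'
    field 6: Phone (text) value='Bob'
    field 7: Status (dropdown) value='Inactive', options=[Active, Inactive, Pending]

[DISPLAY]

··██·█·██·······██··   ┃                    
·█···████···█··█···█   ┃                    
····█████··█·███··█·   ┃                    
···█··█········┏━━━━━━━━━━━━━━━━━━━━━━━━━━━┓
·██·██···█·█···┃ FormWidget                ┃
█·████·█····█·█┠───────────────────────────┨
·█··█····██····┃> Region:     [Other     ▼]┃
█···█··███··█·█┃  Email:      [           ]┃
·██···█·█······┃  Plan:       ( ) Free  ( )┃
━━━━━━━━━━━━━━━┃  Theme:      ( ) Light  ( ┃
               ┃  Address:    [Bob        ]┃
               ┃  Active:     [x]          ┃
               ┃  Phone:      [Bob        ]┃
               ┃  Status:     [Inactive  ▼]┃
               ┃                           ┃
               ┃                           ┃
               ┃                           ┃


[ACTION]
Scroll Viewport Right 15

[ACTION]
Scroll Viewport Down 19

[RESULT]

····█████··█·███··█·   ┃                    
···█··█········┏━━━━━━━━━━━━━━━━━━━━━━━━━━━┓
·██·██···█·█···┃ FormWidget                ┃
█·████·█····█·█┠───────────────────────────┨
·█··█····██····┃> Region:     [Other     ▼]┃
█···█··███··█·█┃  Email:      [           ]┃
·██···█·█······┃  Plan:       ( ) Free  ( )┃
━━━━━━━━━━━━━━━┃  Theme:      ( ) Light  ( ┃
               ┃  Address:    [Bob        ]┃
               ┃  Active:     [x]          ┃
               ┃  Phone:      [Bob        ]┃
               ┃  Status:     [Inactive  ▼]┃
               ┃                           ┃
               ┃                           ┃
               ┃                           ┃
               ┃                           ┃
               ┗━━━━━━━━━━━━━━━━━━━━━━━━━━━┛


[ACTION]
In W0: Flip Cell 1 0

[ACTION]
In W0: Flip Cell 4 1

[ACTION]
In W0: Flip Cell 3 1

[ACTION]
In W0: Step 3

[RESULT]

█···█···█·█·······██   ┃                    
█·██···█·█·██··┏━━━━━━━━━━━━━━━━━━━━━━━━━━━┓
··█····█·······┃ FormWidget                ┃
█·····█·██·██··┠───────────────────────────┨
███████····██··┃> Region:     [Other     ▼]┃
█·█·█·██████···┃  Email:      [           ]┃
█··███··█·█····┃  Plan:       ( ) Free  ( )┃
━━━━━━━━━━━━━━━┃  Theme:      ( ) Light  ( ┃
               ┃  Address:    [Bob        ]┃
               ┃  Active:     [x]          ┃
               ┃  Phone:      [Bob        ]┃
               ┃  Status:     [Inactive  ▼]┃
               ┃                           ┃
               ┃                           ┃
               ┃                           ┃
               ┃                           ┃
               ┗━━━━━━━━━━━━━━━━━━━━━━━━━━━┛
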